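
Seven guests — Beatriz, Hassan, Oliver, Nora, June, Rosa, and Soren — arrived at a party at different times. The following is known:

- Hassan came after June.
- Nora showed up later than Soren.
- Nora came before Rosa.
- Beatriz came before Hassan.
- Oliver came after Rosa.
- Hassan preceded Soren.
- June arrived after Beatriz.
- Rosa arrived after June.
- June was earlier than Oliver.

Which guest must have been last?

Oliver

Every other guest has a chain of constraints placing them before Oliver, so Oliver is last.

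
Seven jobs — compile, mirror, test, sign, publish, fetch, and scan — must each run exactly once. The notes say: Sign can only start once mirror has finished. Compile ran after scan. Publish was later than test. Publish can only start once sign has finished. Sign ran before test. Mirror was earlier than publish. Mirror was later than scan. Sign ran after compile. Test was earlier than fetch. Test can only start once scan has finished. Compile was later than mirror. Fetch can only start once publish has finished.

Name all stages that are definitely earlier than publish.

Directly stated before publish: mirror, sign, and test.
Compile reaches publish via compile → sign → publish.
Scan reaches publish via scan → test → publish.

compile, mirror, scan, sign, test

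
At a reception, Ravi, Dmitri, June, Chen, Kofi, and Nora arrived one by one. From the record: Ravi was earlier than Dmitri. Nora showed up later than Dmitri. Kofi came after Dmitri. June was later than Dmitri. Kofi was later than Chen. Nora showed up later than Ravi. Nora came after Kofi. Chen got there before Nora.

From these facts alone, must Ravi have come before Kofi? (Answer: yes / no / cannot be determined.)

Chain the constraints: Ravi → Dmitri → Kofi. Each link is directly stated, so Ravi comes before Kofi.

yes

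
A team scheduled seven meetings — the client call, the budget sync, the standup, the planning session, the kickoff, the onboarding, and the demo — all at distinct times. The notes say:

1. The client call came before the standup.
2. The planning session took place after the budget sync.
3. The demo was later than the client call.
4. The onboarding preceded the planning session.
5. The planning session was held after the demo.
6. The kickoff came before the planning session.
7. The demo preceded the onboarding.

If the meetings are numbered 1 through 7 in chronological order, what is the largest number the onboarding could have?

The onboarding must come before the planning session — 1 meeting forced after it.
Everything else can be placed before the onboarding in some valid order, so the onboarding can sit as late as position 7 − 1 = 6.

6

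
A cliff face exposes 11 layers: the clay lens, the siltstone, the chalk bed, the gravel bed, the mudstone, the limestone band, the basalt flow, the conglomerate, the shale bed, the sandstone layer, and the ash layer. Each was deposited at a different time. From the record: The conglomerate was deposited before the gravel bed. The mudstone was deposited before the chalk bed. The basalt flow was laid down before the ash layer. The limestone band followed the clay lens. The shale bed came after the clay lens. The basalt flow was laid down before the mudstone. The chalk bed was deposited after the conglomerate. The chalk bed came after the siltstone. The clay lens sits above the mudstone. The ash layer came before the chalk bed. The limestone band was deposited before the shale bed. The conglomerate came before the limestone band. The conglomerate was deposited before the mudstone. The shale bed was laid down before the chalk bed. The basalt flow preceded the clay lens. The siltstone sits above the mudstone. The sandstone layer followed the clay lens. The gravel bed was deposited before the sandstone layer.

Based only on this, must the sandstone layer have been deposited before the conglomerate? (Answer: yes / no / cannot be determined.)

no

Tracing the constraints gives the conglomerate → the gravel bed → the sandstone layer, so the conglomerate must come before the sandstone layer.
That means the sandstone layer cannot be before the conglomerate.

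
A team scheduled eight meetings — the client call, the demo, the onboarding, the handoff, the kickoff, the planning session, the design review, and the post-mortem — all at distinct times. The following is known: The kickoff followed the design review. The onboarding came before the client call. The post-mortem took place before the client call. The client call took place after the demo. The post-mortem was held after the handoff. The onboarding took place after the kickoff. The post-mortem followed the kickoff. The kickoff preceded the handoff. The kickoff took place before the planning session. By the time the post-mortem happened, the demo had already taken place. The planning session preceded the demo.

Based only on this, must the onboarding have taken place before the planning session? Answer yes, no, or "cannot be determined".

No chain of stated constraints runs from the onboarding to the planning session, and none runs from the planning session to the onboarding either.
So the relative order of the onboarding and the planning session is not fixed by the given facts.

cannot be determined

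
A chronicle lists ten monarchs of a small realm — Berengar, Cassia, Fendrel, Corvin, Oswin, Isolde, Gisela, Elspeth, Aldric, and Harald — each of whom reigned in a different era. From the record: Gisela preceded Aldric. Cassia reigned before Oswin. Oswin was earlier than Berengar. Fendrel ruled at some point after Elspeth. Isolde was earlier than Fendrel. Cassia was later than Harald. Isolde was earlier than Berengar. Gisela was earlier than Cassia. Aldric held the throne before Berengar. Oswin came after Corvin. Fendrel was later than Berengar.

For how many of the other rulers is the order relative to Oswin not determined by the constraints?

3

Forced before Oswin: Cassia, Corvin, Gisela, and Harald; forced after Oswin: Berengar and Fendrel.
That leaves Aldric, Elspeth, and Isolde with no forced order relative to Oswin — 3.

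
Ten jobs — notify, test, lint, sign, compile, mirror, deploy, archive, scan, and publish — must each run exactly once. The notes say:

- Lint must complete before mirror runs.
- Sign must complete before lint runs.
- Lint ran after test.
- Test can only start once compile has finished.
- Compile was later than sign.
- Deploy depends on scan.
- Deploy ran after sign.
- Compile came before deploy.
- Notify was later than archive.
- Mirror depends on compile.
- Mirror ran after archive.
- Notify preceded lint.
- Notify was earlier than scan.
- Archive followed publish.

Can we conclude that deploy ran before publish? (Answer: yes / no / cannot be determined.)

Tracing the constraints gives publish → archive → notify → scan → deploy, so publish must come before deploy.
That means deploy cannot be before publish.

no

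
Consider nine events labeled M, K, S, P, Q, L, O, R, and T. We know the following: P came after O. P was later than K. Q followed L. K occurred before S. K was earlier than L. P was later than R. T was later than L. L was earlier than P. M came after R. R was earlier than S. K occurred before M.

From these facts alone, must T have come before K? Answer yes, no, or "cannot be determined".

no

Tracing the constraints gives K → L → T, so K must come before T.
That means T cannot be before K.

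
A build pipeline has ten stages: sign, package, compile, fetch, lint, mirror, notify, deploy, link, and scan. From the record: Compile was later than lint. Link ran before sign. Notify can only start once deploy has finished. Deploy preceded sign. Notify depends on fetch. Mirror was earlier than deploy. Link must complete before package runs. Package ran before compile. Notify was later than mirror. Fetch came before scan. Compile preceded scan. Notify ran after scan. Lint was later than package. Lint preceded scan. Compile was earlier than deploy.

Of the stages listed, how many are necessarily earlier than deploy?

5

Directly stated before deploy: compile and mirror.
Link reaches deploy via link → package → compile → deploy.
Lint reaches deploy via lint → compile → deploy.
Package reaches deploy via package → compile → deploy.
No chain forces scan (or any of the others) ahead of deploy.
That's compile, link, lint, mirror, and package — 5 in all.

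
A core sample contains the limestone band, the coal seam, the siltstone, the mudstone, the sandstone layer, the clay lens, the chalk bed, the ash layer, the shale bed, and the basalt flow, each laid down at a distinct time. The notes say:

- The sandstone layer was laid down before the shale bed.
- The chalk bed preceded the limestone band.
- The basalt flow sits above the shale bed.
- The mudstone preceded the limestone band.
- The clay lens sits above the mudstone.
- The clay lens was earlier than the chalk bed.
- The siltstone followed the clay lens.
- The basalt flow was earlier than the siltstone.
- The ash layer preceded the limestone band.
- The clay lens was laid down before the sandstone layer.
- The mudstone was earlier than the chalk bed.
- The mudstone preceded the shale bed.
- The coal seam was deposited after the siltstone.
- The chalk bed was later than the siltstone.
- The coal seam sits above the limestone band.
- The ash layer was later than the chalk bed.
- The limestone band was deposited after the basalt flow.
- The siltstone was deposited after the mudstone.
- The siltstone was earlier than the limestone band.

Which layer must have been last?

Every other layer has a chain of constraints placing it before the coal seam, so the coal seam is last.

the coal seam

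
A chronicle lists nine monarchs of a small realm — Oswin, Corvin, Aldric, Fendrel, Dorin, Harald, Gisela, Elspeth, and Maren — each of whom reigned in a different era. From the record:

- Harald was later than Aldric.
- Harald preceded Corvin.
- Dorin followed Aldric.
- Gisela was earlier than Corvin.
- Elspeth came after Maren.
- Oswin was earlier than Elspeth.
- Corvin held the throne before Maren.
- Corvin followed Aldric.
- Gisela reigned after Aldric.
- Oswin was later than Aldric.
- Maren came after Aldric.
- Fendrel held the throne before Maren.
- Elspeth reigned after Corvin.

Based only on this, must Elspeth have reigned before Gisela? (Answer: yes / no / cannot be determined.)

no

Tracing the constraints gives Gisela → Corvin → Elspeth, so Gisela must come before Elspeth.
That means Elspeth cannot be before Gisela.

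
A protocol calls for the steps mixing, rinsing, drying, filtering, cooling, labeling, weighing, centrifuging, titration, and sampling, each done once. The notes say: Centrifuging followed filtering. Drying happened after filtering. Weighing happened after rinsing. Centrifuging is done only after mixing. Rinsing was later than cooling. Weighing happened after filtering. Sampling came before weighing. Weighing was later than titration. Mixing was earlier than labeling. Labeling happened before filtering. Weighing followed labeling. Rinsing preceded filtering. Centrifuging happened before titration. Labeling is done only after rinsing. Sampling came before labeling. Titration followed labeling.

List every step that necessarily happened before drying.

cooling, filtering, labeling, mixing, rinsing, sampling

Directly stated before drying: filtering.
Cooling reaches drying via cooling → rinsing → filtering → drying.
Labeling reaches drying via labeling → filtering → drying.
Mixing reaches drying via mixing → labeling → filtering → drying.
Likewise rinsing and sampling each reach drying by chaining the stated constraints.
No chain forces weighing (or any of the others) ahead of drying.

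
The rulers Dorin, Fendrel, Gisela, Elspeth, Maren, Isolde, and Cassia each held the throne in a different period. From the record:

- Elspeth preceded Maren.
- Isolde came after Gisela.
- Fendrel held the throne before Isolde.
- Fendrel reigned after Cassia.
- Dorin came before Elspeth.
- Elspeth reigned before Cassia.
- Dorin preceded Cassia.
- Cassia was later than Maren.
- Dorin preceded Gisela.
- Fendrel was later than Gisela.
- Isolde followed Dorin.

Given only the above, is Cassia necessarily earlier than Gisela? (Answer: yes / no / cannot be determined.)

No chain of stated constraints runs from Cassia to Gisela, and none runs from Gisela to Cassia either.
So the relative order of Cassia and Gisela is not fixed by the given facts.

cannot be determined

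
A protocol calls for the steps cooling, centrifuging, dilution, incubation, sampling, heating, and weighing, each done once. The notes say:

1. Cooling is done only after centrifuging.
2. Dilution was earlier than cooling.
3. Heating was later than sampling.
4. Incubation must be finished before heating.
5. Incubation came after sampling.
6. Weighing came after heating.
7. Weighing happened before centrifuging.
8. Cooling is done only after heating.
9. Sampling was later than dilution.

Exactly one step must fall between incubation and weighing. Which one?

Tracing the constraints gives incubation → heating → weighing, so heating sits after incubation and before weighing.
No other step is forced both after incubation and before weighing.

heating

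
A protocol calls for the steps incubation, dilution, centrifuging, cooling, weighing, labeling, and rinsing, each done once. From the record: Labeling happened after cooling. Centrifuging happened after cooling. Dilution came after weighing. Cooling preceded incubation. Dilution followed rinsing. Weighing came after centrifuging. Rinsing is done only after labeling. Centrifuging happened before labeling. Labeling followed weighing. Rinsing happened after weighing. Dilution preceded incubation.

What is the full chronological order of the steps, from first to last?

cooling, centrifuging, weighing, labeling, rinsing, dilution, incubation

The constraints fix every adjacent pair, so only one ordering works:
cooling → centrifuging → weighing → labeling → rinsing → dilution → incubation.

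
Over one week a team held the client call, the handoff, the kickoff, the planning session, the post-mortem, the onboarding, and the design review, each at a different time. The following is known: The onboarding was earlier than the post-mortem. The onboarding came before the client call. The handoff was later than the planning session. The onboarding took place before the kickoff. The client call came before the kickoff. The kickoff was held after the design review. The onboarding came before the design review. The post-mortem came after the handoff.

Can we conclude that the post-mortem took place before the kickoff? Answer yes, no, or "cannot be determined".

No chain of stated constraints runs from the post-mortem to the kickoff, and none runs from the kickoff to the post-mortem either.
So the relative order of the post-mortem and the kickoff is not fixed by the given facts.

cannot be determined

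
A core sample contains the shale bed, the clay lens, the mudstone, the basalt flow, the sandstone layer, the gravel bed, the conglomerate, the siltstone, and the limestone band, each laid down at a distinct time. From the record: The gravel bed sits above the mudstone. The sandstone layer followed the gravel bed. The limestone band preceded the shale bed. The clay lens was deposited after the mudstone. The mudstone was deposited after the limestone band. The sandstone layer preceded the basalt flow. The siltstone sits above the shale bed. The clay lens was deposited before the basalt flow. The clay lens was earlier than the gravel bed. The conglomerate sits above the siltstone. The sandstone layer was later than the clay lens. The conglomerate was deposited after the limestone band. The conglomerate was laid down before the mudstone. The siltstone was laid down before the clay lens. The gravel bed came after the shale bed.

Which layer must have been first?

the limestone band

The limestone band has a chain of constraints placing it before every other layer, so the limestone band must be first.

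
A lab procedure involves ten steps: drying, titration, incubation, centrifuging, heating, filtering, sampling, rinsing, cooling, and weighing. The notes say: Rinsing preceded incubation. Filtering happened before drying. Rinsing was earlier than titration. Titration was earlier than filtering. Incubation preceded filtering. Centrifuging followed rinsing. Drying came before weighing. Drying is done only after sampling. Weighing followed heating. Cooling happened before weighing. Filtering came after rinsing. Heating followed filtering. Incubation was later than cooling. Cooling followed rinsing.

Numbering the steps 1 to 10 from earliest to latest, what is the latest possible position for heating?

Heating must come before weighing — 1 step forced after it.
Everything else can be placed before heating in some valid order, so heating can sit as late as position 10 − 1 = 9.

9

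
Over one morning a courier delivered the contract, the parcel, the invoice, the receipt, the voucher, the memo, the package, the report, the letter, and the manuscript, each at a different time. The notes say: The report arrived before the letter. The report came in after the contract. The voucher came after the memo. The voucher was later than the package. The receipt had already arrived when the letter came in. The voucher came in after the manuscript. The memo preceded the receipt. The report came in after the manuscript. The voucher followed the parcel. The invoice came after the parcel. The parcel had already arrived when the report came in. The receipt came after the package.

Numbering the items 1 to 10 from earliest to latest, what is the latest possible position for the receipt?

9

The receipt must come before the letter — 1 item forced after it.
Everything else can be placed before the receipt in some valid order, so the receipt can sit as late as position 10 − 1 = 9.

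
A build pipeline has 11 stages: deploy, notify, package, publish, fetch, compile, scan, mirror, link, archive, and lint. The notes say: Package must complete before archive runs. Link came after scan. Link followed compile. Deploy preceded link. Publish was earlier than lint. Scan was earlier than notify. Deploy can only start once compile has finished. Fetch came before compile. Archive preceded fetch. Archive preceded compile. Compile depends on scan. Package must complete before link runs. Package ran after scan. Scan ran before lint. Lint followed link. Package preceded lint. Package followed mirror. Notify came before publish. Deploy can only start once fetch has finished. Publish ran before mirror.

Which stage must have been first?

scan

Scan has a chain of constraints placing it before every other stage, so scan must be first.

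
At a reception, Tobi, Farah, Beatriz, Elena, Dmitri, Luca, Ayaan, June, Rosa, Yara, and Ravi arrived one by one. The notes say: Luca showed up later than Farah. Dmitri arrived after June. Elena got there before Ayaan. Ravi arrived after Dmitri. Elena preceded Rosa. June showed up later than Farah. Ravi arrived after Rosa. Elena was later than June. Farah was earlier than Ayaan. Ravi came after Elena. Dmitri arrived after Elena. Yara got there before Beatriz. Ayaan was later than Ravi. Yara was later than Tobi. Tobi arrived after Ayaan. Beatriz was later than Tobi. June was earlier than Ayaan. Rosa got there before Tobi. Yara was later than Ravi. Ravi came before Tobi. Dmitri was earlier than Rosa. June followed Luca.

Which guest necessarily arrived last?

Every other guest has a chain of constraints placing them before Beatriz, so Beatriz is last.

Beatriz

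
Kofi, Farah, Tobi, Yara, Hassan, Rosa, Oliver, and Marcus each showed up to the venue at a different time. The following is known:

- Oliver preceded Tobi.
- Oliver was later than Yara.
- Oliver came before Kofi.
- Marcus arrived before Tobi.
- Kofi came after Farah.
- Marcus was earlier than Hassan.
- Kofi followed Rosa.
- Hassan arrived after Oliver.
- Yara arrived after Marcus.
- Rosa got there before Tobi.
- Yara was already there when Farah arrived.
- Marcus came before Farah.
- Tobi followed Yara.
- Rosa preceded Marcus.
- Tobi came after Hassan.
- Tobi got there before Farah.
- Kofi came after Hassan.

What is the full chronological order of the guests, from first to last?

Rosa, Marcus, Yara, Oliver, Hassan, Tobi, Farah, Kofi

The constraints fix every adjacent pair, so only one ordering works:
Rosa → Marcus → Yara → Oliver → Hassan → Tobi → Farah → Kofi.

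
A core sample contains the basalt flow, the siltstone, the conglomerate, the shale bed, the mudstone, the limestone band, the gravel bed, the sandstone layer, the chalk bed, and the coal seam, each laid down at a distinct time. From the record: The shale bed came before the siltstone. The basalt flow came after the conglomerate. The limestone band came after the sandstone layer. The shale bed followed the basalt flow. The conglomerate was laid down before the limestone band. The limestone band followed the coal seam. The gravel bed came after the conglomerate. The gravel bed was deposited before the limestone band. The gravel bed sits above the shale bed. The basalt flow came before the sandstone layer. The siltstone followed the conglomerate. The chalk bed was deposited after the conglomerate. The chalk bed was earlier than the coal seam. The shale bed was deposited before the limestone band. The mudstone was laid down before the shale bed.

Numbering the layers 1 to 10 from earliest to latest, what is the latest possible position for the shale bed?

7

The shale bed must come before the gravel bed, the limestone band, and the siltstone — 3 layers forced after it.
Everything else can be placed before the shale bed in some valid order, so the shale bed can sit as late as position 10 − 3 = 7.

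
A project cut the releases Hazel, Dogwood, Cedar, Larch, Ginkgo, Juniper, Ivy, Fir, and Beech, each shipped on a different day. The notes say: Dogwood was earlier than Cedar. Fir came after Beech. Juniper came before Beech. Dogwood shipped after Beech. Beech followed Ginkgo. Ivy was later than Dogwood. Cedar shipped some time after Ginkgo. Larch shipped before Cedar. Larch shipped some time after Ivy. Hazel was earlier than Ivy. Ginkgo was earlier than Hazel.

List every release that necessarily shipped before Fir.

Beech, Ginkgo, Juniper

Directly stated before Fir: Beech.
Ginkgo reaches Fir via Ginkgo → Beech → Fir.
Juniper reaches Fir via Juniper → Beech → Fir.
No chain forces Ivy (or any of the others) ahead of Fir.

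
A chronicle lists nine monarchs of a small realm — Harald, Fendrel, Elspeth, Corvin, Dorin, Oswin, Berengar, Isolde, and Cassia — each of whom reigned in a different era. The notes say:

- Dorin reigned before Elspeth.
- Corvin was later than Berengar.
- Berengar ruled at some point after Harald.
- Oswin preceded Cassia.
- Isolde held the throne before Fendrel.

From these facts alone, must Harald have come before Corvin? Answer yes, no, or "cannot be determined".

Chain the constraints: Harald → Berengar → Corvin. Each link is directly stated, so Harald comes before Corvin.

yes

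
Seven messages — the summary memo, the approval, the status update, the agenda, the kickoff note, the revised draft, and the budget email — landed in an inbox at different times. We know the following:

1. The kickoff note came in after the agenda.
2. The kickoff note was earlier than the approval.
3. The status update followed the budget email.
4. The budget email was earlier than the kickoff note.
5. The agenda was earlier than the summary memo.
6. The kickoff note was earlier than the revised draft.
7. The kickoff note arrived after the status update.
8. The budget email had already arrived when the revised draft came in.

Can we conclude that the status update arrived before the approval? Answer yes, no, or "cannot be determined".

yes

Chain the constraints: the status update → the kickoff note → the approval. Each link is directly stated, so the status update comes before the approval.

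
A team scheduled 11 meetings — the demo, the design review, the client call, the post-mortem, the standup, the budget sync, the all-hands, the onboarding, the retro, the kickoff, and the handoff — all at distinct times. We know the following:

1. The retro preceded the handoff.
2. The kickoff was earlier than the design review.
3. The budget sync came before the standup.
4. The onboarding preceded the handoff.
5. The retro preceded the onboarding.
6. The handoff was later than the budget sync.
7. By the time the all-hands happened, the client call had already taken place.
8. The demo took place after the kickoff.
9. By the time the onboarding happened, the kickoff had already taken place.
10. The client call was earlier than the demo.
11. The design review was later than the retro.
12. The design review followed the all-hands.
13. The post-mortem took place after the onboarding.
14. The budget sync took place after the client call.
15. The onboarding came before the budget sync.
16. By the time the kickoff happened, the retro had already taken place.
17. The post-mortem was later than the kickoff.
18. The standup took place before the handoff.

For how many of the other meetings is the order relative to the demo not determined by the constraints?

7

Forced before the demo: the client call, the kickoff, and the retro.
That leaves the all-hands, the budget sync, the design review, the handoff, the onboarding, the post-mortem, and the standup with no forced order relative to the demo — 7.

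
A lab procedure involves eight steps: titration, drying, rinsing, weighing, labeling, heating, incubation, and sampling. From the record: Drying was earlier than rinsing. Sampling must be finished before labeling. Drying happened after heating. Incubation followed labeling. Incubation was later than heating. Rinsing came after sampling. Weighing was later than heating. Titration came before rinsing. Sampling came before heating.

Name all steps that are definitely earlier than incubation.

Directly stated before incubation: heating and labeling.
Sampling reaches incubation via sampling → heating → incubation.

heating, labeling, sampling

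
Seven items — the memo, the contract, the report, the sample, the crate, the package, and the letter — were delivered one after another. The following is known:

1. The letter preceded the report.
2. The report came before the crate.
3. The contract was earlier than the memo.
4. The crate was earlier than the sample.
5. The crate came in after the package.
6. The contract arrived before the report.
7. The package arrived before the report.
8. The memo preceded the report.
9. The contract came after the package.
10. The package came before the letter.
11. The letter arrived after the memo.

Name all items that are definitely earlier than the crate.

Directly stated before the crate: the package and the report.
The contract reaches the crate via the contract → the report → the crate.
The letter reaches the crate via the letter → the report → the crate.
The memo reaches the crate via the memo → the report → the crate.
No chain forces the sample ahead of the crate.

the contract, the letter, the memo, the package, the report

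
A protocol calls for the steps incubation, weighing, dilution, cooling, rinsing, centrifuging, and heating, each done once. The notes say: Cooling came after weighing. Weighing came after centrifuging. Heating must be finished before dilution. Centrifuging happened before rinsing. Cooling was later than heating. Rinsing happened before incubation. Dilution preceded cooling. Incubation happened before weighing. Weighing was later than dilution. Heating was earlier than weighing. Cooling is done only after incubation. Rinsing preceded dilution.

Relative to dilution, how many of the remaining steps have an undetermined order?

Forced before dilution: centrifuging, heating, and rinsing; forced after dilution: cooling and weighing.
That leaves incubation with no forced order relative to dilution — 1.

1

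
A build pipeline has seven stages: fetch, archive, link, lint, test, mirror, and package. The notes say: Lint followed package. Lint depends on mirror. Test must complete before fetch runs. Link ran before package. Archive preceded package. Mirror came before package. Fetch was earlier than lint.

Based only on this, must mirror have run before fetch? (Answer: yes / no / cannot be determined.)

cannot be determined

No chain of stated constraints runs from mirror to fetch, and none runs from fetch to mirror either.
So the relative order of mirror and fetch is not fixed by the given facts.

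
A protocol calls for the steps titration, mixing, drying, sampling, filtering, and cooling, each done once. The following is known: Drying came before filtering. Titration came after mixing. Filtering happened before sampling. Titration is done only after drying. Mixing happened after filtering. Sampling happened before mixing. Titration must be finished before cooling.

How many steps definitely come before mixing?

3

Directly stated before mixing: filtering and sampling.
Drying reaches mixing via drying → filtering → mixing.
No chain forces titration (or any of the others) ahead of mixing.
That's drying, filtering, and sampling — 3 in all.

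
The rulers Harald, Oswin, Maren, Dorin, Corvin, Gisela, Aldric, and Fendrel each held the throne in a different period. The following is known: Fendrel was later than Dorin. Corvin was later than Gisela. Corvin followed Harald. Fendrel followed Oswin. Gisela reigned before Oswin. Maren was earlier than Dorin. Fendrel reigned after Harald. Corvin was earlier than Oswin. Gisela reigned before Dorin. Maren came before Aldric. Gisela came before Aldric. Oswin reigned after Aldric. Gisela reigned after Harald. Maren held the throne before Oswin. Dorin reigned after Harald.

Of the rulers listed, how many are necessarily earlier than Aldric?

Directly stated before Aldric: Gisela and Maren.
Harald reaches Aldric via Harald → Gisela → Aldric.
No chain forces Oswin (or any of the others) ahead of Aldric.
That's Gisela, Harald, and Maren — 3 in all.

3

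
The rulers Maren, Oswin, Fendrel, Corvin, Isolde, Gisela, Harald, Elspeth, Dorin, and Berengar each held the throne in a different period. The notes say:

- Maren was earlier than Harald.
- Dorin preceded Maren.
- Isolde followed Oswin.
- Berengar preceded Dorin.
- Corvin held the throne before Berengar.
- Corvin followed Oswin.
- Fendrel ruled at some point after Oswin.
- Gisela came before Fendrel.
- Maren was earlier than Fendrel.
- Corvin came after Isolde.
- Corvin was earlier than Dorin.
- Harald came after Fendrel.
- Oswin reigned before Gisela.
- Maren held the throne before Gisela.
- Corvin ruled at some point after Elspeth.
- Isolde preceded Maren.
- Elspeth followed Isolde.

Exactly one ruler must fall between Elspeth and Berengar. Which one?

Corvin

Tracing the constraints gives Elspeth → Corvin → Berengar, so Corvin sits after Elspeth and before Berengar.
No other ruler is forced both after Elspeth and before Berengar.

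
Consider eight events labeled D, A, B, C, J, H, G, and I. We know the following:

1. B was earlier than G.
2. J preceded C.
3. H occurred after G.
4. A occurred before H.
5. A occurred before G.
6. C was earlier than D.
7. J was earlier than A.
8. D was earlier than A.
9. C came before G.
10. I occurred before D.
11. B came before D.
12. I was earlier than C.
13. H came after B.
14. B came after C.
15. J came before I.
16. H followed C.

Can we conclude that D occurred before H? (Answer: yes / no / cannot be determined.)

yes

Chain the constraints: D → A → H. Each link is directly stated, so D comes before H.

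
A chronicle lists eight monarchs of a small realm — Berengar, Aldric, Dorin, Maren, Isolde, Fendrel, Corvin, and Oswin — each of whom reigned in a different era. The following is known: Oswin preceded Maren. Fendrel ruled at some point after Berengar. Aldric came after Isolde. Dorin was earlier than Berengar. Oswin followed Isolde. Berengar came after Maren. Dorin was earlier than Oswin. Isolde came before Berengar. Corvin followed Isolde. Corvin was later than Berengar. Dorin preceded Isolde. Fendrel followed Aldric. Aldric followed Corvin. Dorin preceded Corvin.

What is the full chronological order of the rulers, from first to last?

The constraints fix every adjacent pair, so only one ordering works:
Dorin → Isolde → Oswin → Maren → Berengar → Corvin → Aldric → Fendrel.

Dorin, Isolde, Oswin, Maren, Berengar, Corvin, Aldric, Fendrel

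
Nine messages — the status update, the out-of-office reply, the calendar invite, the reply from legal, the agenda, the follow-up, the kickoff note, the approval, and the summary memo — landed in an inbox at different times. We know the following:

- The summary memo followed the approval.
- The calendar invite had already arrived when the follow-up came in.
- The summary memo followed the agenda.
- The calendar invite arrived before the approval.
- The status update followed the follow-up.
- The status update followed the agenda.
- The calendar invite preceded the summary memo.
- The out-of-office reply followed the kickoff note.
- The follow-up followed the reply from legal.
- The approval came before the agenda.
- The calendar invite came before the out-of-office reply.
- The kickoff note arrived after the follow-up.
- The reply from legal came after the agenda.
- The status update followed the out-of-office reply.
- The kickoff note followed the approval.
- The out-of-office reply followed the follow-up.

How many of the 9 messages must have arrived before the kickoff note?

Directly stated before the kickoff note: the approval and the follow-up.
The agenda reaches the kickoff note via the agenda → the reply from legal → the follow-up → the kickoff note.
The calendar invite reaches the kickoff note via the calendar invite → the follow-up → the kickoff note.
The reply from legal reaches the kickoff note via the reply from legal → the follow-up → the kickoff note.
No chain forces the summary memo (or any of the others) ahead of the kickoff note.
That's the agenda, the approval, the calendar invite, the follow-up, and the reply from legal — 5 in all.

5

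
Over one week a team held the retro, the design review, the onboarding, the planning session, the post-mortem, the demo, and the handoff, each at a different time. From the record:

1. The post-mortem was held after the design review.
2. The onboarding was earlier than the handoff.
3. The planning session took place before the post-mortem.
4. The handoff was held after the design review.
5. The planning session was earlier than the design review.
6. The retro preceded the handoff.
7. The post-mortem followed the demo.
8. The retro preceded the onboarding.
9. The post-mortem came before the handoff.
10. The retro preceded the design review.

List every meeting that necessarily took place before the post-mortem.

the demo, the design review, the planning session, the retro

Directly stated before the post-mortem: the demo, the design review, and the planning session.
The retro reaches the post-mortem via the retro → the design review → the post-mortem.
No chain forces the handoff (or any of the others) ahead of the post-mortem.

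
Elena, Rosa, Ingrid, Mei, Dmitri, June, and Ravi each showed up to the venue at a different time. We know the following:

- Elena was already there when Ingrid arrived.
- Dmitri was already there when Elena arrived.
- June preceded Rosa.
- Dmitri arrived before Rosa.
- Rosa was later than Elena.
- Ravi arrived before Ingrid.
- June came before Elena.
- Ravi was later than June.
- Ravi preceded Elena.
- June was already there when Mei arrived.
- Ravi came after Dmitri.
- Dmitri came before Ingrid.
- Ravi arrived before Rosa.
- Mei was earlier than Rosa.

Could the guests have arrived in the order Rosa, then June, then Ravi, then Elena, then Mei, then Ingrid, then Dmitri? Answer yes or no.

The constraints require Ravi before Rosa, but in the proposed sequence Rosa appears ahead of Ravi. That one violation is enough.

no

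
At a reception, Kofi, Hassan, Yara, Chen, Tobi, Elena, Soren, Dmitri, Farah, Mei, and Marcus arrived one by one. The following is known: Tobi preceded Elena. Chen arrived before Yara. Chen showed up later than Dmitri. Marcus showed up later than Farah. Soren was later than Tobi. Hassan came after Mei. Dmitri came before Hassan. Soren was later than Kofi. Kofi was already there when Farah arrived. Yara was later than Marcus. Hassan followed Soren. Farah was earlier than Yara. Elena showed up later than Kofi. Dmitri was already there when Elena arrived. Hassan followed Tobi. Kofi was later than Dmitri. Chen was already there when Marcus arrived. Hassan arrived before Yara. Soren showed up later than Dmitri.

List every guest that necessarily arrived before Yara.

Directly stated before Yara: Chen, Farah, Hassan, and Marcus.
Dmitri reaches Yara via Dmitri → Hassan → Yara.
Kofi reaches Yara via Kofi → Farah → Yara.
Mei reaches Yara via Mei → Hassan → Yara.
Likewise Soren and Tobi each reach Yara by chaining the stated constraints.
No chain forces Elena ahead of Yara.

Chen, Dmitri, Farah, Hassan, Kofi, Marcus, Mei, Soren, Tobi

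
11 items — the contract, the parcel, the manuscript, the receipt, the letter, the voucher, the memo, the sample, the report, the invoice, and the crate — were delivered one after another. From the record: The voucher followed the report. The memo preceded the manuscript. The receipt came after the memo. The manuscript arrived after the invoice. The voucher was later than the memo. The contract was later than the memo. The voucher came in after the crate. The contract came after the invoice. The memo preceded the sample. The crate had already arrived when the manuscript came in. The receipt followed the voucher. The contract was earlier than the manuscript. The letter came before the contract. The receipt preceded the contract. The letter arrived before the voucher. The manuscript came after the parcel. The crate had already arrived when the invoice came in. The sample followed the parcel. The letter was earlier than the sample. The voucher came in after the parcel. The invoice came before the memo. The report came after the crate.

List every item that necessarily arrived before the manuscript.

the contract, the crate, the invoice, the letter, the memo, the parcel, the receipt, the report, the voucher

Directly stated before the manuscript: the contract, the crate, the invoice, the memo, and the parcel.
The letter reaches the manuscript via the letter → the contract → the manuscript.
The receipt reaches the manuscript via the receipt → the contract → the manuscript.
The report reaches the manuscript via the report → the voucher → the receipt → the contract → the manuscript.
Likewise the voucher reaches the manuscript by chaining the stated constraints.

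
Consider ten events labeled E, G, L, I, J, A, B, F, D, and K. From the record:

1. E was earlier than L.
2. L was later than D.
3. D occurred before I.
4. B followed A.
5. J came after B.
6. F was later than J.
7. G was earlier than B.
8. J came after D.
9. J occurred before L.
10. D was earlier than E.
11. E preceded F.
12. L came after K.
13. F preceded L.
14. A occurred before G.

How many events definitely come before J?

4

Directly stated before J: B and D.
A reaches J via A → B → J.
G reaches J via G → B → J.
No chain forces E (or any of the others) ahead of J.
That's A, B, D, and G — 4 in all.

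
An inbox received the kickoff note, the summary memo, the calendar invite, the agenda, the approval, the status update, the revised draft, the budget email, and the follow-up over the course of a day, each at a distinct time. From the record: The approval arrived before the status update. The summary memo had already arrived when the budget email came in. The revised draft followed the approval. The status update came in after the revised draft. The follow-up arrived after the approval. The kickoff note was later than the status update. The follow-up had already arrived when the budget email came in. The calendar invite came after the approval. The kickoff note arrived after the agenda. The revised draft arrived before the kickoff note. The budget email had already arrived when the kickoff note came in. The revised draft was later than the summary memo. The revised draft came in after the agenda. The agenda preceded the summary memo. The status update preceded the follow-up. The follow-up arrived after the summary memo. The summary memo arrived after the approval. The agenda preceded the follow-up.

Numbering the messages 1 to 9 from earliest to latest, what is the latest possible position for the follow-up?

The follow-up must come before the budget email and the kickoff note — 2 messages forced after it.
Everything else can be placed before the follow-up in some valid order, so the follow-up can sit as late as position 9 − 2 = 7.

7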